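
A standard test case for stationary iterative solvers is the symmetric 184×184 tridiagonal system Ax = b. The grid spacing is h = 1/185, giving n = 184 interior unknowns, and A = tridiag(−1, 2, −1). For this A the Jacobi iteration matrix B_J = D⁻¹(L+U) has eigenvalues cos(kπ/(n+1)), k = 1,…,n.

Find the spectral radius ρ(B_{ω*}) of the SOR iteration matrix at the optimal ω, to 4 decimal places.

With n=184, ρ(Jacobi) = cos(π/185) = 0.9999.
root = sin(π/185) = 0.01698  (since 1−cos² = sin²).
So ω* = 2/1.01698 = 1.9666 (Young).
ρ(B_{ω*}) = ω*−1 = 0.9666

ρ_SOR = 0.9666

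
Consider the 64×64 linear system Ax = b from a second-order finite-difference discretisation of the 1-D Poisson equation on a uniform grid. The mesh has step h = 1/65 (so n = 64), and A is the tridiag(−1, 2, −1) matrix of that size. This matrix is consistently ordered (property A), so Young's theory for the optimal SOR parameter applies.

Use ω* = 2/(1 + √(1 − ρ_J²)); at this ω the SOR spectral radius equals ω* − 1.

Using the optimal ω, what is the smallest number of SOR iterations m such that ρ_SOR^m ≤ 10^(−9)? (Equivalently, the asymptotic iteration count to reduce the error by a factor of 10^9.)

m = 215

ρ_J = max_k |cos(kπ/65)| = cos(π/65) = 0.9988322
√(1−ρ_J²) simplifies to sin(π/65) = 0.0483134.
So ω* = 2/1.0483134 = 1.9078264 (Young).
At ω = 1.9078264 every |λ(B_ω)| = ω−1, so ρ_SOR = 0.9078264.
ρ_SOR^m ≤ 10^(−9) ⇔ m ≥ 9·ln10/(−ln 0.9078264) = 20.7233/0.0967021 = 214.300; m = ⌈214.300⌉ = 215.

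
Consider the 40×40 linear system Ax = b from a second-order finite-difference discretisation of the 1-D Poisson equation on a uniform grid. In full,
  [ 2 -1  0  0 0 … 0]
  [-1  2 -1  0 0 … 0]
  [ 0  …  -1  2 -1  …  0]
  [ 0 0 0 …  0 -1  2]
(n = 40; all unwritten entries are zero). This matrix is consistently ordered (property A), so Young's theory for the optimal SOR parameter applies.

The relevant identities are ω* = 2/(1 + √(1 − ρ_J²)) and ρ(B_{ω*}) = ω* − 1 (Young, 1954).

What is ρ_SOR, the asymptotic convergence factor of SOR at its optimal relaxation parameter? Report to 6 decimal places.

spectrum of D⁻¹(L+U) = {cos(kπ/41) : 1≤k≤40}; ρ_J = cos(π/41) = 0.997066.
√(1−ρ_J²) simplifies to sin(π/41) = 0.0765493.
Young: ω* = 2/(1+√(1−ρ_J²)) = 2/(1+0.0765493) = 2/1.0765493 = 1.857788.
[ρ_SOR] ω* − 1 = 0.857788.

ρ_SOR = 0.857788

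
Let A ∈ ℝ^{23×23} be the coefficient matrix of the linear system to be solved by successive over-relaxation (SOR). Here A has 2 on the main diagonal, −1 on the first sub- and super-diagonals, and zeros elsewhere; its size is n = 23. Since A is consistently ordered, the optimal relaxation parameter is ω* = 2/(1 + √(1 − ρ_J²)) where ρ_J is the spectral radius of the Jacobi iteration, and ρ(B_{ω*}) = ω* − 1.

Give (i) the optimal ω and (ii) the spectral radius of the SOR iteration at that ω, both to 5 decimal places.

ω* = 1.76909, ρ_SOR = 0.76909

With n=23, ρ(Jacobi) = cos(π/24) = 0.99144.
√(1−ρ_J²) simplifies to sin(π/24) = 0.130526.
ω* = 2/(1+0.130526) = 1.76909
ρ(B_{ω*}) = ω*−1 = 0.76909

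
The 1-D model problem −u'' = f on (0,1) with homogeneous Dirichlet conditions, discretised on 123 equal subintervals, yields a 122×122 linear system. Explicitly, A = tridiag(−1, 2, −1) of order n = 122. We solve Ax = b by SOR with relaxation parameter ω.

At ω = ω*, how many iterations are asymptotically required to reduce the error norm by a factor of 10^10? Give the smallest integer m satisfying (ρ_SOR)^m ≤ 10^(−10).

m = 451

[ρ_J] n=122: ρ(B_J) = cos(π/(n+1)) = cos(π/123) = 0.9996738.
root = sin(π/123) = 0.0255386  (since 1−cos² = sin²).
So ω* = 2/1.0255386 = 1.9501948 (Young).
ρ_SOR = ω* − 1 ≈ 0.9501948.
For 10 digits: m = 10·ln10 / (−ln 0.9501948) = 23.0259/0.0510883 = 450.708; round up → m = 451.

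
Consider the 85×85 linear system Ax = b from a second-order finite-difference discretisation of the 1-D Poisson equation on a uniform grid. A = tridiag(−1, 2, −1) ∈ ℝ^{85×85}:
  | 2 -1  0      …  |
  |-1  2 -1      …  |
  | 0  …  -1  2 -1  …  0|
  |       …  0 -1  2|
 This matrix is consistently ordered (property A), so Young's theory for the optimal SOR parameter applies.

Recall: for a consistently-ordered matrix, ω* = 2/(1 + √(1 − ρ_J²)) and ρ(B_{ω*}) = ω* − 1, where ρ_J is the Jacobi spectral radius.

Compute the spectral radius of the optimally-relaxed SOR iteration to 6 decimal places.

ρ_J = max_k |cos(kπ/86)| = cos(π/86) = 0.999333
√(1−ρ_J²) simplifies to sin(π/86) = 0.0365220.
ω* = 2/(1+0.0365220) = 1.929530
[ρ_SOR] ω* − 1 = 0.929530.

ρ_SOR = 0.929530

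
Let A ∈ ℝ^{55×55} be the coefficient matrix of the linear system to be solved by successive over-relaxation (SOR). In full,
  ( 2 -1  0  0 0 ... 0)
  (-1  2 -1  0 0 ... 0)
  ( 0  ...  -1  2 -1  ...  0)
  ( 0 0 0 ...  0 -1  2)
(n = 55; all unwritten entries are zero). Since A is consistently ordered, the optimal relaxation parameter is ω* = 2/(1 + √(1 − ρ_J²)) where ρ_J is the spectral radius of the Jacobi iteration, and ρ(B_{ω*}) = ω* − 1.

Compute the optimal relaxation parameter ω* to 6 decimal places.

ω* = 1.893813

B_J for the 55×55 system has eigenvalues cos(kπ/56); ρ_J = cos(π/56) = 0.998427.
√(1−ρ_J²) simplifies to sin(π/56) = 0.0560704.
ω* = 2/(1+0.0560704) = 1.893813
Hence ρ(B_{ω*}) = 1.893813 − 1 = 0.893813.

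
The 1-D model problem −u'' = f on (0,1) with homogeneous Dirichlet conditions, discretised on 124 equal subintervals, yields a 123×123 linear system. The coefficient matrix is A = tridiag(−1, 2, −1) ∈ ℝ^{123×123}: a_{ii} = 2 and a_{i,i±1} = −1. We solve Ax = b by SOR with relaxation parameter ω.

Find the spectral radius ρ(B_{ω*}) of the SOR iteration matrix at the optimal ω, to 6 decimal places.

With n=123, ρ(Jacobi) = cos(π/124) = 0.999679.
√(1−ρ_J²) simplifies to sin(π/124) = 0.0253327.
ω* = 2/(1+0.0253327) = 1.950586
ρ_SOR = ω* − 1 = 1.950586 − 1 = 0.950586.

ρ_SOR = 0.950586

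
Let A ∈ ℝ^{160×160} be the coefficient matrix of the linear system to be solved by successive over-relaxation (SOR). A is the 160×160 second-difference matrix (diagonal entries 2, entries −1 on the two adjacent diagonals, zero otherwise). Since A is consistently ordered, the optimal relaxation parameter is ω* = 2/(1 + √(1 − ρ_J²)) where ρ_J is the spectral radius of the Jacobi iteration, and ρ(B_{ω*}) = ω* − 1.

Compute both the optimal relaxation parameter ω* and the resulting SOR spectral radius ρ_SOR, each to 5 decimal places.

ω* = 1.96172, ρ_SOR = 0.96172

B_J for the 160×160 system has eigenvalues cos(kπ/161); ρ_J = cos(π/161) = 0.99981.
√(1 − cos²(π/161)) = sin(π/161) ≈ 0.019512.
Then 2/(1+√(1−ρ_J²)) = 2/(1+0.019512); ω* = 2/1.019512 = 1.96172.
ρ_SOR = ω* − 1 = 1.96172 − 1 = 0.96172.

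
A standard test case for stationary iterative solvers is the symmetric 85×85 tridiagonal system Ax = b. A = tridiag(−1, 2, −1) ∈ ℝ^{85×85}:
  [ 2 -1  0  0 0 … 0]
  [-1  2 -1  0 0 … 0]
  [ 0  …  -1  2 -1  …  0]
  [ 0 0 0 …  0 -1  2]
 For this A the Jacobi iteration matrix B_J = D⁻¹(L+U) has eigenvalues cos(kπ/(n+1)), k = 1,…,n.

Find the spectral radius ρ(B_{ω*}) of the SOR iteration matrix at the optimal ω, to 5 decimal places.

n=85: λ(B_J) = 1 − λ(A)/2 = cos(kπ/86); k=1 gives ρ_J = 0.99933.
root = sin(π/86) = 0.036522  (since 1−cos² = sin²).
Young: ω* = 2/(1+√(1−ρ_J²)) = 2/(1+0.036522) = 2/1.036522 = 1.92953.
Hence ρ(B_{ω*}) = 1.92953 − 1 = 0.92953.

ρ_SOR = 0.92953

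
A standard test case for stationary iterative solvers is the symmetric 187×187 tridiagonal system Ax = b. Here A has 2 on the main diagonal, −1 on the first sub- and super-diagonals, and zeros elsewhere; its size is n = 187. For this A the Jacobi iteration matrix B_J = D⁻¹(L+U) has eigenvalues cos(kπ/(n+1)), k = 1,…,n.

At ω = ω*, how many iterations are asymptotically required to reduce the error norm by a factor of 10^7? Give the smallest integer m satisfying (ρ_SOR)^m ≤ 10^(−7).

spectrum of D⁻¹(L+U) = {cos(kπ/188) : 1≤k≤187}; ρ_J = cos(π/188) = 0.9998604.
√(1−ρ_J²) = |sin(π/188)| = 0.0167098
[ω*] 2 ÷ (1 + 0.0167098) = 2 ÷ 1.0167098 = 1.9671297.
ρ_SOR = ω* − 1 ≈ 0.9671297.
7·ln10 = 16.1181; −ln(0.9671297) = 0.0334227; m = ⌈16.1181/0.0334227⌉ = ⌈482.250⌉ = 483.

m = 483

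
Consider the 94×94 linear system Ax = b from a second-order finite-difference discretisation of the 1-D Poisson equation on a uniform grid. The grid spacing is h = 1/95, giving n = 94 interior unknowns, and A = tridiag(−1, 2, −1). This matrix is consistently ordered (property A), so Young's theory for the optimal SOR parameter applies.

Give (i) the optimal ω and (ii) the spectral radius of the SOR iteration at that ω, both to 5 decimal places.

ω* = 1.93599, ρ_SOR = 0.93599

[ρ_J] n=94: ρ(B_J) = cos(π/(n+1)) = cos(π/95) = 0.99945.
√(1−ρ_J²) = |sin(π/95)| = 0.033063
ω* = 2 / (1 + 0.033063) = 2 / 1.033063 ≈ 1.93599.
[ρ_SOR] ω* − 1 = 0.93599.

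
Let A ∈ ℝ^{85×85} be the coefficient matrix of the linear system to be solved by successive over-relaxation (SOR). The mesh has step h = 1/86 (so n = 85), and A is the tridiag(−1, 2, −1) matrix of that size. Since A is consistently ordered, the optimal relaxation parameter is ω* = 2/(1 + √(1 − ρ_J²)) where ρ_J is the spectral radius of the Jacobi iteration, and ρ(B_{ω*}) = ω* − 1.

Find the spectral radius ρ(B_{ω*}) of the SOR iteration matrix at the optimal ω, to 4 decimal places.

ρ_SOR = 0.9295

B_J for the 85×85 system has eigenvalues cos(kπ/86); ρ_J = cos(π/86) = 0.9993.
√(1−ρ_J²) = |sin(π/86)| = 0.03652
ω* = 2/(1 + 0.03652) = 2/1.03652 = 1.9295.
Hence ρ(B_{ω*}) = 1.9295 − 1 = 0.9295.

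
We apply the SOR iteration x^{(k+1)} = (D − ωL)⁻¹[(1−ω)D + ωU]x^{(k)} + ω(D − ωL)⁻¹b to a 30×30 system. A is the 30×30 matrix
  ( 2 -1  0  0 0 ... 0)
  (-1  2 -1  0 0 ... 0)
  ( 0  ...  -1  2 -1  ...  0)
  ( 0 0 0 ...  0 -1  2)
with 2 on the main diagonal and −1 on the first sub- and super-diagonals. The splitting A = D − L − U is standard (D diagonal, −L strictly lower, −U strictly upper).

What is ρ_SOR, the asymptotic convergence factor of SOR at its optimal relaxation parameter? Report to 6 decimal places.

[ρ_J] n=30: ρ(B_J) = cos(π/(n+1)) = cos(π/31) = 0.994869.
√(1−ρ_J²) = |sin(π/31)| = 0.1011683
[ω*] 2 ÷ (1 + 0.1011683) = 2 ÷ 1.1011683 = 1.816253.
Hence ρ(B_{ω*}) = 1.816253 − 1 = 0.816253.

ρ_SOR = 0.816253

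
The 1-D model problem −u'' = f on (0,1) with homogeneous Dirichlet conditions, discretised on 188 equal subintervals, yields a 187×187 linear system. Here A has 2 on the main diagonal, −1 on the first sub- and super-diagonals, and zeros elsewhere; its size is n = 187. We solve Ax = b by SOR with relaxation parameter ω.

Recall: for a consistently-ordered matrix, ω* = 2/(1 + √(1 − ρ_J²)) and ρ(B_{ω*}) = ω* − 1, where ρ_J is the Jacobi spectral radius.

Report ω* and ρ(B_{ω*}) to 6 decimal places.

ρ_J = max_k |cos(kπ/188)| = cos(π/188) = 0.999860
root = sin(π/188) = 0.0167098  (since 1−cos² = sin²).
ω* = 2/(1+0.0167098) = 1.967130
ρ_SOR = ω* − 1 ≈ 0.967130.

ω* = 1.967130, ρ_SOR = 0.967130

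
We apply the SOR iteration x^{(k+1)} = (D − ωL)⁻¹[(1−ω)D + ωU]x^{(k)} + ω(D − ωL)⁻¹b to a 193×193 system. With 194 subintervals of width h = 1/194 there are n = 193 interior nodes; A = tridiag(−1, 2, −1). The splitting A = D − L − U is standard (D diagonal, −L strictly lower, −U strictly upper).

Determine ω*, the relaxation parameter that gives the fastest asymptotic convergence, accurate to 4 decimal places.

n=193: λ(B_J) = 1 − λ(A)/2 = cos(kπ/194); k=1 gives ρ_J = 0.9999.
√(1−ρ_J²) = |sin(π/194)| = 0.01619
Young: ω* = 2/(1+√(1−ρ_J²)) = 2/(1+0.01619) = 2/1.01619 = 1.9681.
At ω = 1.9681 every |λ(B_ω)| = ω−1, so ρ_SOR = 0.9681.

ω* = 1.9681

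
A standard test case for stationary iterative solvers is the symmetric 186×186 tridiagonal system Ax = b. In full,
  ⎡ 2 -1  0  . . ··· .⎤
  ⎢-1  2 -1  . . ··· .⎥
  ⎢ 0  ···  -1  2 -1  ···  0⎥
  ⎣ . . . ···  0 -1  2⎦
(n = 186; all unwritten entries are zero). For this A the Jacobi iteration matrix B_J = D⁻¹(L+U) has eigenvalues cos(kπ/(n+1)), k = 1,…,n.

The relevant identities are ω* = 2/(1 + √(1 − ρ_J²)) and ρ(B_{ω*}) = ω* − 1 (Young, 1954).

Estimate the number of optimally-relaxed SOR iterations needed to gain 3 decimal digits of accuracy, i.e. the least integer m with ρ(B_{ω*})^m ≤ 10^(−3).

ρ_J = max_k |cos(kπ/187)| = cos(π/187) = 0.9998589
√(1−ρ_J²) simplifies to sin(π/187) = 0.0167992.
ω* = 2/(1+0.0167992) = 1.9669567
At ω = 1.9669567 every |λ(B_ω)| = ω−1, so ρ_SOR = 0.9669567.
3·ln10 = 6.90776; −ln(0.9669567) = 0.0336016; m = ⌈6.90776/0.0336016⌉ = ⌈205.578⌉ = 206.

m = 206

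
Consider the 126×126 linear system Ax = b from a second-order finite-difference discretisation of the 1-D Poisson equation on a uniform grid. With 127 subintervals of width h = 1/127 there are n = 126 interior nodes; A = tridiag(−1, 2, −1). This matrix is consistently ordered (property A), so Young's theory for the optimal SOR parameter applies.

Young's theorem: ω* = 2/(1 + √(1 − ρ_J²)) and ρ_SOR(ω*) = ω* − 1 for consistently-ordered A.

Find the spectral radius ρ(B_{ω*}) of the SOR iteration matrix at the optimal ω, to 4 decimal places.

n=126: λ(B_J) = 1 − λ(A)/2 = cos(kπ/127); k=1 gives ρ_J = 0.9997.
root = sin(π/127) = 0.02473  (since 1−cos² = sin²).
ω* = 2/(1 + 0.02473) = 2/1.02473 = 1.9517.
ρ(B_{ω*}) = ω*−1 = 0.9517

ρ_SOR = 0.9517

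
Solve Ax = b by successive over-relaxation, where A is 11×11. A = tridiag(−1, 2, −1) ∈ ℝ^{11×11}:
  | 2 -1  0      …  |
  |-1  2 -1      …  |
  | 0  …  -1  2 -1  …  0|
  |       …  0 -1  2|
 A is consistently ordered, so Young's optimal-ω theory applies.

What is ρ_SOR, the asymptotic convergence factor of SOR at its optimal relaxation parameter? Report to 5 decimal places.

ρ_SOR = 0.58879

n=11: λ(B_J) = 1 − λ(A)/2 = cos(kπ/12); k=1 gives ρ_J = 0.96593.
√(1−ρ_J²) simplifies to sin(π/12) = 0.258819.
ω* = 2/(1 + 0.258819) = 2/1.258819 = 1.58879.
ρ(B_{ω*}) = ω*−1 = 0.58879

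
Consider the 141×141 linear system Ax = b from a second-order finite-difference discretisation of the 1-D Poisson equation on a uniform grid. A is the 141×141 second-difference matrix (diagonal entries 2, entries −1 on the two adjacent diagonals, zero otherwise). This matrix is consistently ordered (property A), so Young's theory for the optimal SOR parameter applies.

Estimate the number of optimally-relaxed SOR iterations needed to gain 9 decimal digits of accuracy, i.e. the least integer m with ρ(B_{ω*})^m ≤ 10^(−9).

m = 469

spectrum of D⁻¹(L+U) = {cos(kπ/142) : 1≤k≤141}; ρ_J = cos(π/142) = 0.9997553.
√(1−ρ_J²) simplifies to sin(π/142) = 0.0221221.
[ω*] 2 ÷ (1 + 0.0221221) = 2 ÷ 1.0221221 = 1.9567134.
Hence ρ(B_{ω*}) = 1.9567134 − 1 = 0.9567134.
m ≥ 9·ln10 / (−ln 0.9567134) = 468.308; smallest integer m = 469.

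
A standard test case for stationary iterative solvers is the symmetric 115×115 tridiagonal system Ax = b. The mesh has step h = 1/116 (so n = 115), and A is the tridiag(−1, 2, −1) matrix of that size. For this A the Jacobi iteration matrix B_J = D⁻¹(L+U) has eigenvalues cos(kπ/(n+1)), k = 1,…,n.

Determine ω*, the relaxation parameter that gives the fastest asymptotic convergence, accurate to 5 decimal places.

ω* = 1.94727

n=115: λ(B_J) = 1 − λ(A)/2 = cos(kπ/116); k=1 gives ρ_J = 0.99963.
√(1−ρ_J²) = |sin(π/116)| = 0.027079
So ω* = 2/1.027079 = 1.94727 (Young).
At ω = 1.94727 every |λ(B_ω)| = ω−1, so ρ_SOR = 0.94727.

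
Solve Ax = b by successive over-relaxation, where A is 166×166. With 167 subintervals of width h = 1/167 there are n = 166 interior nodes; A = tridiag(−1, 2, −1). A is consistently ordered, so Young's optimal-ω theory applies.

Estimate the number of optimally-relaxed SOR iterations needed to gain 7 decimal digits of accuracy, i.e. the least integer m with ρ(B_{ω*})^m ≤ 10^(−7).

m = 429

spectrum of D⁻¹(L+U) = {cos(kπ/167) : 1≤k≤166}; ρ_J = cos(π/167) = 0.9998231.
1 − cos²(π/167) = sin²(π/167) ⇒ √(1−ρ_J²) = sin(π/167) = 0.0188108.
Young: ω* = 2/(1+√(1−ρ_J²)) = 2/(1+0.0188108) = 2/1.0188108 = 1.9630730.
and ρ(B_{ω*}) = 1.9630730 − 1 = 0.9630730.
m ≥ 7·ln10 / (−ln 0.9630730) = 428.376; smallest integer m = 429.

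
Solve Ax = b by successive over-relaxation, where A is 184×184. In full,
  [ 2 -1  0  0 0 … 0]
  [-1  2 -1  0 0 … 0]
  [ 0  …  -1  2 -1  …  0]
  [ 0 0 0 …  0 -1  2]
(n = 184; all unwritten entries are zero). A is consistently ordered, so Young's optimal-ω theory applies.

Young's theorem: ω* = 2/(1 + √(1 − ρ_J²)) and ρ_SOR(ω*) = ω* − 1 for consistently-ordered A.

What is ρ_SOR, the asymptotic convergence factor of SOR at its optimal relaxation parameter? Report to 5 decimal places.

ρ_SOR = 0.96661

B_J for the 184×184 system has eigenvalues cos(kπ/185); ρ_J = cos(π/185) = 0.99986.
1 − cos²(π/185) = sin²(π/185) ⇒ √(1−ρ_J²) = sin(π/185) = 0.016981.
Young: ω* = 2/(1+√(1−ρ_J²)) = 2/(1+0.016981) = 2/1.016981 = 1.96661.
[ρ_SOR] ω* − 1 = 0.96661.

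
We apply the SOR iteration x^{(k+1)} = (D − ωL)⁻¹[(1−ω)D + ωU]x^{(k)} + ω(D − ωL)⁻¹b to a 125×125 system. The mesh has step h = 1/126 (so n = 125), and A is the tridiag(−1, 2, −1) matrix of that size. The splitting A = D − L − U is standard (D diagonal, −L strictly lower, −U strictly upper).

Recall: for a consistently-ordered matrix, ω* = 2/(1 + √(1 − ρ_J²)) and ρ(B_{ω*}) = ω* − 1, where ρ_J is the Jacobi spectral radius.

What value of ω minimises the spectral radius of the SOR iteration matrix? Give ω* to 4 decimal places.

ω* = 1.9514

spectrum of D⁻¹(L+U) = {cos(kπ/126) : 1≤k≤125}; ρ_J = cos(π/126) = 0.9997.
√(1−ρ_J²) simplifies to sin(π/126) = 0.02493.
ω* = 2/(1 + 0.02493) = 2/1.02493 = 1.9514.
[ρ_SOR] ω* − 1 = 0.9514.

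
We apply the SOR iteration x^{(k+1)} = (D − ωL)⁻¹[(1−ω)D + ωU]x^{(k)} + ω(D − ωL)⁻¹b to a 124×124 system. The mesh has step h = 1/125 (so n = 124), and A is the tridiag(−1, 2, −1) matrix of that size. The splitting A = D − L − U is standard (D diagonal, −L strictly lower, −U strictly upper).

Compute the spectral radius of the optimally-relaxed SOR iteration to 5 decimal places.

ρ_SOR = 0.95097

½·tridiag(1,0,1) at n=124: λ_k = cos(kπ/125); max |λ| at k=1 ⇒ ρ_J = cos(π/125) ≈ 0.99968.
√(1 − cos²(π/125)) = sin(π/125) ≈ 0.025130.
ω* = 2 / (1 + 0.025130) = 2 / 1.025130 ≈ 1.95097.
and ρ(B_{ω*}) = 1.95097 − 1 = 0.95097.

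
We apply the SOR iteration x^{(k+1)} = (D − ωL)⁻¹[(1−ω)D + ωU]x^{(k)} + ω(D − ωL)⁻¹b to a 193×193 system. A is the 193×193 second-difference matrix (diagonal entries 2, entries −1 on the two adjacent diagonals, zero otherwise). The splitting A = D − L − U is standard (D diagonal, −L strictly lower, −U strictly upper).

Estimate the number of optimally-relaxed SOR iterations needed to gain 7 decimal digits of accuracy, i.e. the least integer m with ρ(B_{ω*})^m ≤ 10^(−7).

½·tridiag(1,0,1) at n=193: λ_k = cos(kπ/194); max |λ| at k=1 ⇒ ρ_J = cos(π/194) ≈ 0.9998689.
1 − cos²(π/194) = sin²(π/194) ⇒ √(1−ρ_J²) = sin(π/194) = 0.0161931.
ω* = 2/(1+0.0161931) = 1.9681299
At ω = 1.9681299 every |λ(B_ω)| = ω−1, so ρ_SOR = 0.9681299.
7·ln10 = 16.1181; −ln(0.9681299) = 0.032389; m = ⌈16.1181/0.032389⌉ = ⌈497.641⌉ = 498.

m = 498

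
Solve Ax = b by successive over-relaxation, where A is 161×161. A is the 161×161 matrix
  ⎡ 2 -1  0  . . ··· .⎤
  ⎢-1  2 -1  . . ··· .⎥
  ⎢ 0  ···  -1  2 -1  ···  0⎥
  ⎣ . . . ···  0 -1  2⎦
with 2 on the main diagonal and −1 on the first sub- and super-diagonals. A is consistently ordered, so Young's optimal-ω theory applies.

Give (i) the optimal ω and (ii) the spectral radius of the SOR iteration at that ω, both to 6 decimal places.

ω* = 1.961955, ρ_SOR = 0.961955

B_J for the 161×161 system has eigenvalues cos(kπ/162); ρ_J = cos(π/162) = 0.999812.
root = sin(π/162) = 0.0193913  (since 1−cos² = sin²).
[ω*] 2 ÷ (1 + 0.0193913) = 2 ÷ 1.0193913 = 1.961955.
At ω = 1.961955 every |λ(B_ω)| = ω−1, so ρ_SOR = 0.961955.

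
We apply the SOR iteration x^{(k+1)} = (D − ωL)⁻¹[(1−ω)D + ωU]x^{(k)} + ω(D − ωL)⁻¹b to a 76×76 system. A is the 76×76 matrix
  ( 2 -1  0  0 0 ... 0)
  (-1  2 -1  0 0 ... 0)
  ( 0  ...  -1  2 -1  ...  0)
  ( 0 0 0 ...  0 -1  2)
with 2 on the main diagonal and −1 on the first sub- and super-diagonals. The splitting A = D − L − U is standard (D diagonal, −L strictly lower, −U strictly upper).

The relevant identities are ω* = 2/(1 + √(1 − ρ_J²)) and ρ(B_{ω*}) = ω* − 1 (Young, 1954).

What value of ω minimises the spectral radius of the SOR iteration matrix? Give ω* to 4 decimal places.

ω* = 1.9216

½·tridiag(1,0,1) at n=76: λ_k = cos(kπ/77); max |λ| at k=1 ⇒ ρ_J = cos(π/77) ≈ 0.9992.
√(1−ρ_J²) = |sin(π/77)| = 0.04079
[ω*] 2 ÷ (1 + 0.04079) = 2 ÷ 1.04079 = 1.9216.
Hence ρ(B_{ω*}) = 1.9216 − 1 = 0.9216.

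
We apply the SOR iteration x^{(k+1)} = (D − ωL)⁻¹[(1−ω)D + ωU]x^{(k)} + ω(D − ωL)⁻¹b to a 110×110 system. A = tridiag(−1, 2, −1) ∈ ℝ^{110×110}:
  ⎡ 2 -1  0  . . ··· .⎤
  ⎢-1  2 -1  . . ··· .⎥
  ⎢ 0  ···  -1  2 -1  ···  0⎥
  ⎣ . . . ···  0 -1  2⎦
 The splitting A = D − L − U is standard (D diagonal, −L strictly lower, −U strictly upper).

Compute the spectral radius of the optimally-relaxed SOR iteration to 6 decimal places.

½·tridiag(1,0,1) at n=110: λ_k = cos(kπ/111); max |λ| at k=1 ⇒ ρ_J = cos(π/111) ≈ 0.999600.
√(1 − cos²(π/111)) = sin(π/111) ≈ 0.0282989.
So ω* = 2/1.0282989 = 1.944960 (Young).
and ρ(B_{ω*}) = 1.944960 − 1 = 0.944960.

ρ_SOR = 0.944960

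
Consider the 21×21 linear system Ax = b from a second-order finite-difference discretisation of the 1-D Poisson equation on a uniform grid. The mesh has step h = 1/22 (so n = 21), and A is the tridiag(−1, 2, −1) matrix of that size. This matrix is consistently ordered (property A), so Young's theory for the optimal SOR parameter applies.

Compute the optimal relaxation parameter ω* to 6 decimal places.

ω* = 1.750831

n=21: λ(B_J) = 1 − λ(A)/2 = cos(kπ/22); k=1 gives ρ_J = 0.989821.
√(1−ρ_J²) simplifies to sin(π/22) = 0.1423148.
Then 2/(1+√(1−ρ_J²)) = 2/(1+0.1423148); ω* = 2/1.1423148 = 1.750831.
Hence ρ(B_{ω*}) = 1.750831 − 1 = 0.750831.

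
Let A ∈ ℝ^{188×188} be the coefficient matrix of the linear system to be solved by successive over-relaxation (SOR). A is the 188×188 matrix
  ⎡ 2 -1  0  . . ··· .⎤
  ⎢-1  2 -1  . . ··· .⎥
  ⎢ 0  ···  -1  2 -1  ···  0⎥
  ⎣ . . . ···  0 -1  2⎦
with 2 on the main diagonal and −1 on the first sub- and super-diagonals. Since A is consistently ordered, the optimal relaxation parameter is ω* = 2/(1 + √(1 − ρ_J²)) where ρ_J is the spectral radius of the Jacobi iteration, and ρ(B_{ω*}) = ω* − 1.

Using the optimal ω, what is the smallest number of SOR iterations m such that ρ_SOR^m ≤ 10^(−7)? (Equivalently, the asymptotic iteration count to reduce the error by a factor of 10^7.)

½·tridiag(1,0,1) at n=188: λ_k = cos(kπ/189); max |λ| at k=1 ⇒ ρ_J = cos(π/189) ≈ 0.9998619.
root = sin(π/189) = 0.0166214  (since 1−cos² = sin²).
Then 2/(1+√(1−ρ_J²)) = 2/(1+0.0166214); ω* = 2/1.0166214 = 1.9673007.
At ω = 1.9673007 every |λ(B_ω)| = ω−1, so ρ_SOR = 0.9673007.
m ≥ 7·ln10 / (−ln 0.9673007) = 484.815; smallest integer m = 485.

m = 485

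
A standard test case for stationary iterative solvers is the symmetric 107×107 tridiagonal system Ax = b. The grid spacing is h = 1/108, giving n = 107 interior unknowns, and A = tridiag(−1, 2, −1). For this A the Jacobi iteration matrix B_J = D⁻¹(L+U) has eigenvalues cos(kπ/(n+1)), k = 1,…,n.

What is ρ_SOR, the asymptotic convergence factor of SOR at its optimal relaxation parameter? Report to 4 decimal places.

With n=107, ρ(Jacobi) = cos(π/108) = 0.9996.
√(1−ρ_J²) simplifies to sin(π/108) = 0.02908.
[ω*] 2 ÷ (1 + 0.02908) = 2 ÷ 1.02908 = 1.9435.
ρ(B_{ω*}) = ω*−1 = 0.9435

ρ_SOR = 0.9435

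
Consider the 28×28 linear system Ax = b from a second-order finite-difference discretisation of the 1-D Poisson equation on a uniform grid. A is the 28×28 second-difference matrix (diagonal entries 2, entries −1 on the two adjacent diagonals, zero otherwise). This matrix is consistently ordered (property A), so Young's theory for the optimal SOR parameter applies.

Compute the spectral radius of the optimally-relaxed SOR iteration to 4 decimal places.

With n=28, ρ(Jacobi) = cos(π/29) = 0.9941.
1 − cos²(π/29) = sin²(π/29) ⇒ √(1−ρ_J²) = sin(π/29) = 0.10812.
So ω* = 2/1.10812 = 1.8049 (Young).
Hence ρ(B_{ω*}) = 1.8049 − 1 = 0.8049.

ρ_SOR = 0.8049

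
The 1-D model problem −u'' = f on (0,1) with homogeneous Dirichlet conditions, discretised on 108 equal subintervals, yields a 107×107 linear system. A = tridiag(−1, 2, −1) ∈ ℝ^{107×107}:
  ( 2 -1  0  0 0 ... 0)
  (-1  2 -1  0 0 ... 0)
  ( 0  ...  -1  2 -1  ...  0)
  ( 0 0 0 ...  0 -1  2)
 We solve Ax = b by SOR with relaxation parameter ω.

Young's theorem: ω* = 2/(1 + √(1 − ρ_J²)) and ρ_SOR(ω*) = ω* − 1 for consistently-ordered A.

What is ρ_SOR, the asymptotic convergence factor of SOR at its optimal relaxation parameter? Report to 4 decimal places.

[ρ_J] n=107: ρ(B_J) = cos(π/(n+1)) = cos(π/108) = 0.9996.
√(1−ρ_J²) simplifies to sin(π/108) = 0.02908.
Young: ω* = 2/(1+√(1−ρ_J²)) = 2/(1+0.02908) = 2/1.02908 = 1.9435.
Hence ρ(B_{ω*}) = 1.9435 − 1 = 0.9435.

ρ_SOR = 0.9435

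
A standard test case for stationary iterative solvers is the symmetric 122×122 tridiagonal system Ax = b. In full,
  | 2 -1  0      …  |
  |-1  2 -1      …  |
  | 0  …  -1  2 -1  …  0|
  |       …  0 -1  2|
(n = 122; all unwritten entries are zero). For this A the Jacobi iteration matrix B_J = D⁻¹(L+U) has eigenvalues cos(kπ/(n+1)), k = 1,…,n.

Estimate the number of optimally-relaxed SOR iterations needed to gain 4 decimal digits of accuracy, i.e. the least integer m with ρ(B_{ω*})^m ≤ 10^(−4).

m = 181

With n=122, ρ(Jacobi) = cos(π/123) = 0.9996738.
root = sin(π/123) = 0.0255386  (since 1−cos² = sin²).
So ω* = 2/1.0255386 = 1.9501948 (Young).
ρ_SOR = ω* − 1 ≈ 0.9501948.
For 4 digits: m = 4·ln10 / (−ln 0.9501948) = 9.21034/0.0510883 = 180.283; round up → m = 181.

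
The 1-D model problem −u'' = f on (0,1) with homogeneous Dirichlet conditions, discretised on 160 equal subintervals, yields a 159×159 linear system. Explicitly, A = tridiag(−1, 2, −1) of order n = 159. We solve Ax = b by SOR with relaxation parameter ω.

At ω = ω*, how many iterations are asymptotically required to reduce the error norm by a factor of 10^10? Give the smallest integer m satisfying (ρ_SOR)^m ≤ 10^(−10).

m = 587

n=159: λ(B_J) = 1 − λ(A)/2 = cos(kπ/160); k=1 gives ρ_J = 0.9998072.
√(1−ρ_J²) simplifies to sin(π/160) = 0.0196337.
[ω*] 2 ÷ (1 + 0.0196337) = 2 ÷ 1.0196337 = 1.9614887.
ρ_SOR = ω* − 1 = 1.9614887 − 1 = 0.9614887.
For 10 digits: m = 10·ln10 / (−ln 0.9614887) = 23.0259/0.0392725 = 586.311; round up → m = 587.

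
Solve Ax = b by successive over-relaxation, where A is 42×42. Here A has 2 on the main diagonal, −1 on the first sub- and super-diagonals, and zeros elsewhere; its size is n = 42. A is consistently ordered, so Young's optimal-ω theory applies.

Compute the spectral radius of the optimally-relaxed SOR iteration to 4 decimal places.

[ρ_J] n=42: ρ(B_J) = cos(π/(n+1)) = cos(π/43) = 0.9973.
√(1 − cos²(π/43)) = sin(π/43) ≈ 0.07300.
So ω* = 2/1.07300 = 1.8639 (Young).
[ρ_SOR] ω* − 1 = 0.8639.

ρ_SOR = 0.8639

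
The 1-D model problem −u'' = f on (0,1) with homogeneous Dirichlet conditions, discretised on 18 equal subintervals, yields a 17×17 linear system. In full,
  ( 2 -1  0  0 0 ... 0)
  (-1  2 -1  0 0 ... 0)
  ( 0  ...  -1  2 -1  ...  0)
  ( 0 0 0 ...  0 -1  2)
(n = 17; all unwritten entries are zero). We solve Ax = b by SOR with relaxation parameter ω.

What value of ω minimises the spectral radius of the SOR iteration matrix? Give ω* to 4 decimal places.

With n=17, ρ(Jacobi) = cos(π/18) = 0.9848.
√(1 − cos²(π/18)) = sin(π/18) ≈ 0.17365.
ω* = 2/(1+0.17365) = 1.7041
At ω = 1.7041 every |λ(B_ω)| = ω−1, so ρ_SOR = 0.7041.

ω* = 1.7041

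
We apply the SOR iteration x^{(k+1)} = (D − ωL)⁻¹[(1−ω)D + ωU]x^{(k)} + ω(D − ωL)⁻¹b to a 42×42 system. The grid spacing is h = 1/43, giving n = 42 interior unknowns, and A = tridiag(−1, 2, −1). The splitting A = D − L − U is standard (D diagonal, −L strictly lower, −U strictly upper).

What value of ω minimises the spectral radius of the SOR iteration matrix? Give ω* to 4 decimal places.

ω* = 1.8639

spectrum of D⁻¹(L+U) = {cos(kπ/43) : 1≤k≤42}; ρ_J = cos(π/43) = 0.9973.
√(1−ρ_J²) = |sin(π/43)| = 0.07300
Then 2/(1+√(1−ρ_J²)) = 2/(1+0.07300); ω* = 2/1.07300 = 1.8639.
ρ(B_{ω*}) = ω*−1 = 0.8639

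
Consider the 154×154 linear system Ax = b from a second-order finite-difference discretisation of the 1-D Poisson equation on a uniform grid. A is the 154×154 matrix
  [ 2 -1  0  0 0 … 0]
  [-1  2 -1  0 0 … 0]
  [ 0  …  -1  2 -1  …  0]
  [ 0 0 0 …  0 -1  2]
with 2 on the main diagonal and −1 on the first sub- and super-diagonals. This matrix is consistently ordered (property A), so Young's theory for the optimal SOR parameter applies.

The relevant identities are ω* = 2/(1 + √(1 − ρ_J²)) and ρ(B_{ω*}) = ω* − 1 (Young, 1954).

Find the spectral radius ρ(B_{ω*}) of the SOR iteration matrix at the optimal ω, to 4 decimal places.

½·tridiag(1,0,1) at n=154: λ_k = cos(kπ/155); max |λ| at k=1 ⇒ ρ_J = cos(π/155) ≈ 0.9998.
√(1−ρ_J²) = |sin(π/155)| = 0.02027
Young: ω* = 2/(1+√(1−ρ_J²)) = 2/(1+0.02027) = 2/1.02027 = 1.9603.
ρ_SOR = ω* − 1 ≈ 0.9603.

ρ_SOR = 0.9603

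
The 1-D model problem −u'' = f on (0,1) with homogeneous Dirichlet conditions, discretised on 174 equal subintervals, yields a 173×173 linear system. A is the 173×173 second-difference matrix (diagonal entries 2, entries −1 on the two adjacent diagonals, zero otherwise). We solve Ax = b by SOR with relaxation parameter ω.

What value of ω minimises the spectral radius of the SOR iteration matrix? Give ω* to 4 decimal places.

[ρ_J] n=173: ρ(B_J) = cos(π/(n+1)) = cos(π/174) = 0.9998.
√(1−ρ_J²) = |sin(π/174)| = 0.01805
So ω* = 2/1.01805 = 1.9645 (Young).
and ρ(B_{ω*}) = 1.9645 − 1 = 0.9645.

ω* = 1.9645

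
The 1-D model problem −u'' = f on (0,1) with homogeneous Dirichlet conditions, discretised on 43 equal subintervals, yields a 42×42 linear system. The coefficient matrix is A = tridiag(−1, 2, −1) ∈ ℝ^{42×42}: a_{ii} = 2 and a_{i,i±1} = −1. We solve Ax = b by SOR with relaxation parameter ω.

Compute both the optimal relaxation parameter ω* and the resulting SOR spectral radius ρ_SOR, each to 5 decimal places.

spectrum of D⁻¹(L+U) = {cos(kπ/43) : 1≤k≤42}; ρ_J = cos(π/43) = 0.99733.
√(1 − cos²(π/43)) = sin(π/43) ≈ 0.072995.
ω* = 2/(1+0.072995) = 1.86394
ρ_SOR = ω* − 1 = 1.86394 − 1 = 0.86394.

ω* = 1.86394, ρ_SOR = 0.86394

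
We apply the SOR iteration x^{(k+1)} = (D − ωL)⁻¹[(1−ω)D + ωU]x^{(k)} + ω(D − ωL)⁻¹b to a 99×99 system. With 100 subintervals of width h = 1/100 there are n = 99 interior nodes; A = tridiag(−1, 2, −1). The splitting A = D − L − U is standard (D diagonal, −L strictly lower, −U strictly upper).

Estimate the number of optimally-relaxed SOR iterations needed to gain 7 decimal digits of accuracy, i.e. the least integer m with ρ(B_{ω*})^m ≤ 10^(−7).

½·tridiag(1,0,1) at n=99: λ_k = cos(kπ/100); max |λ| at k=1 ⇒ ρ_J = cos(π/100) ≈ 0.9995066.
√(1−ρ_J²) = |sin(π/100)| = 0.0314108
Then 2/(1+√(1−ρ_J²)) = 2/(1+0.0314108); ω* = 2/1.0314108 = 1.9390916.
ρ(B_{ω*}) = ω*−1 = 0.9390916
7·ln10 = 16.1181; −ln(0.9390916) = 0.0628423; m = ⌈16.1181/0.0628423⌉ = ⌈256.485⌉ = 257.

m = 257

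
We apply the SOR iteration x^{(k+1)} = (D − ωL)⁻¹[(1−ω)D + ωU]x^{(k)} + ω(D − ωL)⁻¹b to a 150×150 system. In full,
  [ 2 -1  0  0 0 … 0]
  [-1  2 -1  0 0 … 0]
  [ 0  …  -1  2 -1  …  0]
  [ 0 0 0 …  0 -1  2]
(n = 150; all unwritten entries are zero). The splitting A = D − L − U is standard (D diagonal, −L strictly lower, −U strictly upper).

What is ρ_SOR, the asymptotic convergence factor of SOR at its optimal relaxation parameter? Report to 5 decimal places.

ρ_SOR = 0.95924

With n=150, ρ(Jacobi) = cos(π/151) = 0.99978.
root = sin(π/151) = 0.020804  (since 1−cos² = sin²).
Then 2/(1+√(1−ρ_J²)) = 2/(1+0.020804); ω* = 2/1.020804 = 1.95924.
[ρ_SOR] ω* − 1 = 0.95924.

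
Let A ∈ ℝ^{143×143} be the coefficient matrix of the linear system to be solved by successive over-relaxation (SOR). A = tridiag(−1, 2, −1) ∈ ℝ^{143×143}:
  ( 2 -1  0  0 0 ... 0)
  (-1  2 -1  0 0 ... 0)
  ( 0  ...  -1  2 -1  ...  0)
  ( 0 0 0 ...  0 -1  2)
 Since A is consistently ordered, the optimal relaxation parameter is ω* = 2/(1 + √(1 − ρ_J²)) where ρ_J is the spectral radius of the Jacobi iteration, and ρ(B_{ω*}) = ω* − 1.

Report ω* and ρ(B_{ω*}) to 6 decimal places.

B_J for the 143×143 system has eigenvalues cos(kπ/144); ρ_J = cos(π/144) = 0.999762.
root = sin(π/144) = 0.0218149  (since 1−cos² = sin²).
[ω*] 2 ÷ (1 + 0.0218149) = 2 ÷ 1.0218149 = 1.957302.
ρ_SOR = ω* − 1 = 1.957302 − 1 = 0.957302.

ω* = 1.957302, ρ_SOR = 0.957302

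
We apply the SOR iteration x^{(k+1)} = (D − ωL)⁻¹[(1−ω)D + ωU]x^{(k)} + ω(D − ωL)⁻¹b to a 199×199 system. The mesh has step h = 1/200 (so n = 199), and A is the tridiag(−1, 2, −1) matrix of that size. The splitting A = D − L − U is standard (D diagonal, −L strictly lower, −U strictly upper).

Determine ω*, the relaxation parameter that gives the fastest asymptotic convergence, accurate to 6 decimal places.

ρ_J = max_k |cos(kπ/200)| = cos(π/200) = 0.999877
1 − cos²(π/200) = sin²(π/200) ⇒ √(1−ρ_J²) = sin(π/200) = 0.0157073.
Then 2/(1+√(1−ρ_J²)) = 2/(1+0.0157073); ω* = 2/1.0157073 = 1.969071.
ρ(B_{ω*}) = ω*−1 = 0.969071

ω* = 1.969071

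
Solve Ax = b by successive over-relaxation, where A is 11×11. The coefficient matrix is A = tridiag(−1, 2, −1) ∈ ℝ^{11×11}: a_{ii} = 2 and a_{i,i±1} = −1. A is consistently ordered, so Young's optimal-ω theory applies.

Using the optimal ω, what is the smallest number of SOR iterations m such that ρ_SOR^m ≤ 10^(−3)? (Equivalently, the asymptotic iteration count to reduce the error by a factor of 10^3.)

[ρ_J] n=11: ρ(B_J) = cos(π/(n+1)) = cos(π/12) = 0.9659258.
√(1−ρ_J²) simplifies to sin(π/12) = 0.2588190.
ω* = 2/(1+0.2588190) = 1.5887908
and ρ(B_{ω*}) = 1.5887908 − 1 = 0.5887908.
m ≥ 3·ln10 / (−ln 0.5887908) = 13.041; smallest integer m = 14.

m = 14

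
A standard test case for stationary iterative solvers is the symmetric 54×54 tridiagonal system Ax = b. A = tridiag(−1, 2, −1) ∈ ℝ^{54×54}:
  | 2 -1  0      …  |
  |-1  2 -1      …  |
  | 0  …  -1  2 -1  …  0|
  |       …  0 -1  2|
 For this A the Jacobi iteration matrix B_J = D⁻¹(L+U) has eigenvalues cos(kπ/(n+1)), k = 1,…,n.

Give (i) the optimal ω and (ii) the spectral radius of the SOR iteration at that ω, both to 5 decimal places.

B_J for the 54×54 system has eigenvalues cos(kπ/55); ρ_J = cos(π/55) = 0.99837.
√(1 − cos²(π/55)) = sin(π/55) ≈ 0.057089.
Young: ω* = 2/(1+√(1−ρ_J²)) = 2/(1+0.057089) = 2/1.057089 = 1.89199.
ρ_SOR = ω* − 1 ≈ 0.89199.

ω* = 1.89199, ρ_SOR = 0.89199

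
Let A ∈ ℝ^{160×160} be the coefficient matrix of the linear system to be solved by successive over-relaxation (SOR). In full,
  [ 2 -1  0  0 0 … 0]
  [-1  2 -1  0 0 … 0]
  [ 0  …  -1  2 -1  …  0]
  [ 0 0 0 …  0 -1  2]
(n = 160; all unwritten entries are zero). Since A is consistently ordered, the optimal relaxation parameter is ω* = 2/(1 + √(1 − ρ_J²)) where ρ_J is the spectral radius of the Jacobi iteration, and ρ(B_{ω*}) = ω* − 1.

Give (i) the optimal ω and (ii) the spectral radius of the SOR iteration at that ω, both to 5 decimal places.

ω* = 1.96172, ρ_SOR = 0.96172

ρ_J = max_k |cos(kπ/161)| = cos(π/161) = 0.99981
root = sin(π/161) = 0.019512  (since 1−cos² = sin²).
Then 2/(1+√(1−ρ_J²)) = 2/(1+0.019512); ω* = 2/1.019512 = 1.96172.
ρ_SOR = ω* − 1 = 1.96172 − 1 = 0.96172.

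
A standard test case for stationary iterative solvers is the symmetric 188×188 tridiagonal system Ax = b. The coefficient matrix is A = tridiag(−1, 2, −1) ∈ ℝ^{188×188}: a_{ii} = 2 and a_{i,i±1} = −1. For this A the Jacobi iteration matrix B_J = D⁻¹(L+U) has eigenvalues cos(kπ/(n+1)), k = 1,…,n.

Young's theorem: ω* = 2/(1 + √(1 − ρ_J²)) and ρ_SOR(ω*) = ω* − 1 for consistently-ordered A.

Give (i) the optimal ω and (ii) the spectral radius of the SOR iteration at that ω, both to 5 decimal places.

With n=188, ρ(Jacobi) = cos(π/189) = 0.99986.
√(1 − cos²(π/189)) = sin(π/189) ≈ 0.016621.
So ω* = 2/1.016621 = 1.96730 (Young).
ρ_SOR = ω* − 1 ≈ 0.96730.

ω* = 1.96730, ρ_SOR = 0.96730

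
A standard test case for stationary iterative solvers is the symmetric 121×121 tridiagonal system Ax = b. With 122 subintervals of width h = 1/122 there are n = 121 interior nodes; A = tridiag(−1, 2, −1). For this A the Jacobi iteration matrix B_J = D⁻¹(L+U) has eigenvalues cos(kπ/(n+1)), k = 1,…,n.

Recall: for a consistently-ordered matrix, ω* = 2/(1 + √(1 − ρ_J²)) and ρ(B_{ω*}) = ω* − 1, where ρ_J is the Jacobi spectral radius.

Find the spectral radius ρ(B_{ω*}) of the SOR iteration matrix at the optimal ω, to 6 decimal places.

ρ_SOR = 0.949797

[ρ_J] n=121: ρ(B_J) = cos(π/(n+1)) = cos(π/122) = 0.999668.
1 − cos²(π/122) = sin²(π/122) ⇒ √(1−ρ_J²) = sin(π/122) = 0.0257479.
ω* = 2 / (1 + 0.0257479) = 2 / 1.0257479 ≈ 1.949797.
Hence ρ(B_{ω*}) = 1.949797 − 1 = 0.949797.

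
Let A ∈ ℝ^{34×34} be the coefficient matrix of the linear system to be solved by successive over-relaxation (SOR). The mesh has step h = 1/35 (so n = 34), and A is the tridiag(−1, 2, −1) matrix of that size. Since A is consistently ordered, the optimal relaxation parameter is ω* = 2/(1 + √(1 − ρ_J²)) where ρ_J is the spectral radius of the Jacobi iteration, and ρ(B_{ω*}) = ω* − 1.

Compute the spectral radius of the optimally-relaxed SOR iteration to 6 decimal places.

B_J for the 34×34 system has eigenvalues cos(kπ/35); ρ_J = cos(π/35) = 0.995974.
√(1−ρ_J²) = |sin(π/35)| = 0.0896393
Then 2/(1+√(1−ρ_J²)) = 2/(1+0.0896393); ω* = 2/1.0896393 = 1.835470.
ρ_SOR = ω* − 1 = 1.835470 − 1 = 0.835470.

ρ_SOR = 0.835470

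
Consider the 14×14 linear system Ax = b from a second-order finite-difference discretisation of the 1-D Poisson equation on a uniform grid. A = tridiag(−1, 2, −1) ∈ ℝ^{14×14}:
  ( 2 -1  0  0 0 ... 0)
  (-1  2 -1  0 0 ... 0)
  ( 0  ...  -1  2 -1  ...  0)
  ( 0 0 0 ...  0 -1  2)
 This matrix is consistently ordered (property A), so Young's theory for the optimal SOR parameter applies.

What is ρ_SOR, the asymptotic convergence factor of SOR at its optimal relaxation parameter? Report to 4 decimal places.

ρ_SOR = 0.6558

B_J for the 14×14 system has eigenvalues cos(kπ/15); ρ_J = cos(π/15) = 0.9781.
√(1 − cos²(π/15)) = sin(π/15) ≈ 0.20791.
ω* = 2/(1+0.20791) = 1.6558
ρ(B_{ω*}) = ω*−1 = 0.6558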